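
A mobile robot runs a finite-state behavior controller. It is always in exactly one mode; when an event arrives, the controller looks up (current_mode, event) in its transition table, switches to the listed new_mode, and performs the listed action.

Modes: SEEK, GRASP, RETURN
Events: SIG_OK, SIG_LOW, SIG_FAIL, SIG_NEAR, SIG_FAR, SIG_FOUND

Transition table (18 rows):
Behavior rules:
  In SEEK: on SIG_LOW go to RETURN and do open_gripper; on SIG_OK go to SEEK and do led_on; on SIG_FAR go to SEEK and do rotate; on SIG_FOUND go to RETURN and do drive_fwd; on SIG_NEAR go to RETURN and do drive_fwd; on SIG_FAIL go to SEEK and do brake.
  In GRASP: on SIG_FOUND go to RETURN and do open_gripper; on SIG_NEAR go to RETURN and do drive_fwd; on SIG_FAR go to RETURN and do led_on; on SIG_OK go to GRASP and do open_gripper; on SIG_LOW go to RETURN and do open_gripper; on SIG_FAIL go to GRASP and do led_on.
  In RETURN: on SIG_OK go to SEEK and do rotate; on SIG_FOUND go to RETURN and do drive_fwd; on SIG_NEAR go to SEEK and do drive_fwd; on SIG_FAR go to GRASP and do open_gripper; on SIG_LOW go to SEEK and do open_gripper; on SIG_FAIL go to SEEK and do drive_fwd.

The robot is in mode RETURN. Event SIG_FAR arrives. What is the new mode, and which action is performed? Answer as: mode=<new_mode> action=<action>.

current mode = RETURN; filter table to that mode:
  (RETURN, SIG_OK) → (SEEK, rotate)
  (RETURN, SIG_FOUND) → (RETURN, drive_fwd)
  (RETURN, SIG_NEAR) → (SEEK, drive_fwd)
  (RETURN, SIG_FAR) → (GRASP, open_gripper)  ← event matches
  (RETURN, SIG_LOW) → (SEEK, open_gripper)
  (RETURN, SIG_FAIL) → (SEEK, drive_fwd)
event = SIG_FAR selects (GRASP, open_gripper)

mode=GRASP action=open_gripper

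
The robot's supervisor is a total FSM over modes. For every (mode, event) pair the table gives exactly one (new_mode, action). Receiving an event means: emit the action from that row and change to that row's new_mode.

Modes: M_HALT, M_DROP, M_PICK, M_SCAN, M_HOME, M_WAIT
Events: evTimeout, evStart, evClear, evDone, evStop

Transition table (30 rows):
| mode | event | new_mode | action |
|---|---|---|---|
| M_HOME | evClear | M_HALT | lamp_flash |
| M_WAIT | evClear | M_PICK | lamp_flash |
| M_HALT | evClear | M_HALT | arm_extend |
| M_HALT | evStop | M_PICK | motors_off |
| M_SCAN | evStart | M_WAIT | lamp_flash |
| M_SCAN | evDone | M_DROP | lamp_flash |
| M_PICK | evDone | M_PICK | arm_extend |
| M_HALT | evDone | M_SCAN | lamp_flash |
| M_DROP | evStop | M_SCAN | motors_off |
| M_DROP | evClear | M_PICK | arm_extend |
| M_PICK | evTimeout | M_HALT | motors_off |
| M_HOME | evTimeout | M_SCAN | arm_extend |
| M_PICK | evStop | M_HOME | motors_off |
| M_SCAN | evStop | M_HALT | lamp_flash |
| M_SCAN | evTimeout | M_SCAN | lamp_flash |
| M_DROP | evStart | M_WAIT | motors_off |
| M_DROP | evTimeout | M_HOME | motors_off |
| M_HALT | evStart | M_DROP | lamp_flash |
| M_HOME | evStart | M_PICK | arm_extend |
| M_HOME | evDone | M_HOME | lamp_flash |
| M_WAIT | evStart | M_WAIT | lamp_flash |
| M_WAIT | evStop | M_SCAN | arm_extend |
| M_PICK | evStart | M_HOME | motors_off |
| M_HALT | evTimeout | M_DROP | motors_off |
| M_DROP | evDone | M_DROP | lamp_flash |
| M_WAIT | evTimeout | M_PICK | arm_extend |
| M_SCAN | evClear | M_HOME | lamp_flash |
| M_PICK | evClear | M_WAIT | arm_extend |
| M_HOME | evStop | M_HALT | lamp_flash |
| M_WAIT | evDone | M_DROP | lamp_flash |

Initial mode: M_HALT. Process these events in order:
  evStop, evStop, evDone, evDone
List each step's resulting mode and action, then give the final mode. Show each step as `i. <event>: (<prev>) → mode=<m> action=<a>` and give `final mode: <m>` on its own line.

final mode: M_HOME

1. evStop: (M_HALT) → mode=M_PICK action=motors_off
2. evStop: (M_PICK) → mode=M_HOME action=motors_off
3. evDone: (M_HOME) → mode=M_HOME action=lamp_flash
4. evDone: (M_HOME) → mode=M_HOME action=lamp_flash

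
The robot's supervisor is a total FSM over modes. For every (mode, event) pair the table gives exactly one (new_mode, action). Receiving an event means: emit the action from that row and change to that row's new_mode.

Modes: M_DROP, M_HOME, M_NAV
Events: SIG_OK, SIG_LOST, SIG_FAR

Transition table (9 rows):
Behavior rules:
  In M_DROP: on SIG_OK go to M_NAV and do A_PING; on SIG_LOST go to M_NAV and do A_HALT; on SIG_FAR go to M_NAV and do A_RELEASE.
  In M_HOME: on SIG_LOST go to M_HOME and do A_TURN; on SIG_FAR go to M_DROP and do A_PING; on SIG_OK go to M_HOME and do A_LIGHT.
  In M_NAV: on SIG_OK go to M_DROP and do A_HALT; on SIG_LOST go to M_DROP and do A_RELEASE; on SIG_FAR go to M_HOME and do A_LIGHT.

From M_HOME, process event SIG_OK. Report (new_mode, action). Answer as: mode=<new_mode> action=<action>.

current mode = M_HOME; filter table to that mode:
  (M_HOME, SIG_LOST) → (M_HOME, A_TURN)
  (M_HOME, SIG_FAR) → (M_DROP, A_PING)
  (M_HOME, SIG_OK) → (M_HOME, A_LIGHT)  ← event matches
event = SIG_OK selects (M_HOME, A_LIGHT)

mode=M_HOME action=A_LIGHT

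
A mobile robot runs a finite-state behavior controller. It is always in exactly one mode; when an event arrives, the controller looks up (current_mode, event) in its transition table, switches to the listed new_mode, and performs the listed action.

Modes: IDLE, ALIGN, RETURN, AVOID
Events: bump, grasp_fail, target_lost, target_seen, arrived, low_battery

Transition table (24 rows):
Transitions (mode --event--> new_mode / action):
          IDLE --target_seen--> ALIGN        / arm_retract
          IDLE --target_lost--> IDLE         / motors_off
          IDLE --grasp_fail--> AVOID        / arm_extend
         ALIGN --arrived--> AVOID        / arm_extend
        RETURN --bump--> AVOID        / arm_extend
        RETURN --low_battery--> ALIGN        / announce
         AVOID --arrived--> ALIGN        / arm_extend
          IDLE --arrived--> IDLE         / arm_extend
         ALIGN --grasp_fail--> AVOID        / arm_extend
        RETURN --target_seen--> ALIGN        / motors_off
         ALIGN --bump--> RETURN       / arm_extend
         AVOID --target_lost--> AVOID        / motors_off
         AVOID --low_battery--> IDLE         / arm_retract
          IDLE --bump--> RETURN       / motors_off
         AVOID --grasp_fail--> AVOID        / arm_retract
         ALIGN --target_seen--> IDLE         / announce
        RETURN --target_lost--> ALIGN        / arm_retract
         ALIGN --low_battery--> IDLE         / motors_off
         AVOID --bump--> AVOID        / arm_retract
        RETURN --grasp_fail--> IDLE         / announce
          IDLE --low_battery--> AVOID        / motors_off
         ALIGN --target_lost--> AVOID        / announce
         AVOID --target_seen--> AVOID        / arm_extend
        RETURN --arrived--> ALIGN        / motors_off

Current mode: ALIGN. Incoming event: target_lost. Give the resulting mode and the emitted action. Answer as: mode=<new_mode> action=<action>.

mode=AVOID action=announce

current mode = ALIGN; filter table to that mode:
  (ALIGN, arrived) → (AVOID, arm_extend)
  (ALIGN, grasp_fail) → (AVOID, arm_extend)
  (ALIGN, bump) → (RETURN, arm_extend)
  (ALIGN, target_seen) → (IDLE, announce)
  (ALIGN, low_battery) → (IDLE, motors_off)
  (ALIGN, target_lost) → (AVOID, announce)  ← event matches
event = target_lost selects (AVOID, announce)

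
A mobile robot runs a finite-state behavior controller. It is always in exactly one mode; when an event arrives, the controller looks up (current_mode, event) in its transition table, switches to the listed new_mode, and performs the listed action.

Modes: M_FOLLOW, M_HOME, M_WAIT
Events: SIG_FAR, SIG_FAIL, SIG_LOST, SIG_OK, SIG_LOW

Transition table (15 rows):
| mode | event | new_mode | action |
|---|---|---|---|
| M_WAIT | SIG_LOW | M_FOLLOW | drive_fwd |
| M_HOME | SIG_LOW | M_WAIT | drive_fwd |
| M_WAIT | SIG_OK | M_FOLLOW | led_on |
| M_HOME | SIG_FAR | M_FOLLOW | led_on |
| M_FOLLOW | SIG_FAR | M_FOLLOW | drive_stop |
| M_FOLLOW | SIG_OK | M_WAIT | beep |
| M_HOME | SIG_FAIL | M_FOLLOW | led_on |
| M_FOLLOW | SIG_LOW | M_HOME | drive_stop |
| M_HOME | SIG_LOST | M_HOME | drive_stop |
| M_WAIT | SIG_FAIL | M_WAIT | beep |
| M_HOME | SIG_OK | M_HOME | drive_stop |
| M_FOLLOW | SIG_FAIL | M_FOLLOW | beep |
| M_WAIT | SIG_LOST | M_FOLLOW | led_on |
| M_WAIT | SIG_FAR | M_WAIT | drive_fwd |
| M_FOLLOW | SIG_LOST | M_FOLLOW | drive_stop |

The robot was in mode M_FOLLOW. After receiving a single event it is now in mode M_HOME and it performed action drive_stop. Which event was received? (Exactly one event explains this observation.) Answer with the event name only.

SIG_LOW

try SIG_FAR: (M_FOLLOW, SIG_FAR) → (M_FOLLOW, drive_stop)
try SIG_FAIL: (M_FOLLOW, SIG_FAIL) → (M_FOLLOW, beep)
try SIG_LOST: (M_FOLLOW, SIG_LOST) → (M_FOLLOW, drive_stop)
try SIG_OK: (M_FOLLOW, SIG_OK) → (M_WAIT, beep)
try SIG_LOW: (M_FOLLOW, SIG_LOW) → (M_HOME, drive_stop)  ← matches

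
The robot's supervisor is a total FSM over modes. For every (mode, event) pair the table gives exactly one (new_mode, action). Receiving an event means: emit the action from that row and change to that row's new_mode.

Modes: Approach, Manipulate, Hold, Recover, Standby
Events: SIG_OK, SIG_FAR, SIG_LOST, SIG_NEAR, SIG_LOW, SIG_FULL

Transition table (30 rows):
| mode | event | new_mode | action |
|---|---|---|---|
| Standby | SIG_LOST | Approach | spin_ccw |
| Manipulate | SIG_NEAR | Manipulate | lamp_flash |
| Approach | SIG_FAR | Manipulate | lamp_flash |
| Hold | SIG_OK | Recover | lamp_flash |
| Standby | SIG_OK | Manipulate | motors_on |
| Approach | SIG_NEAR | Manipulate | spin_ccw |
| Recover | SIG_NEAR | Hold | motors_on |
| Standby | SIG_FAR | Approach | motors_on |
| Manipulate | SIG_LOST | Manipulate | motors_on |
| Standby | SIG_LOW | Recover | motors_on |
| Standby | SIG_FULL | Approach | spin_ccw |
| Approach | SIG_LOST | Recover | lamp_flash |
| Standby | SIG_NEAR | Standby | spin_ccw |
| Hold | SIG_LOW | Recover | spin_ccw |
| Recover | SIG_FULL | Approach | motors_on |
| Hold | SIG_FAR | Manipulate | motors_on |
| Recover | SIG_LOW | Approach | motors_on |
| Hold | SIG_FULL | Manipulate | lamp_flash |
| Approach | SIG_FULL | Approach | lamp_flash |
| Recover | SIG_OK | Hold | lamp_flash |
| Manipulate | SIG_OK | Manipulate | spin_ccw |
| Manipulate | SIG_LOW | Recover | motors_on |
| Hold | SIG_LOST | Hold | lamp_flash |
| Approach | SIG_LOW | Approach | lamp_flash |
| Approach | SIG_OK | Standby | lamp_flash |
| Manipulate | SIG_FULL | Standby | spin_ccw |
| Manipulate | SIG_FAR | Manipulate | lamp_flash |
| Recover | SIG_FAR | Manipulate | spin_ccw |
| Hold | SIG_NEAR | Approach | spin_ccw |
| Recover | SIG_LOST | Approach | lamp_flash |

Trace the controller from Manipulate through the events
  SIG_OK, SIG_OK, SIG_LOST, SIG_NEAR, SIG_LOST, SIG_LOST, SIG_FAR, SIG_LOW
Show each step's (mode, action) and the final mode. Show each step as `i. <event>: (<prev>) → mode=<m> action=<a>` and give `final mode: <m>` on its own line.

1. SIG_OK: (Manipulate) → mode=Manipulate action=spin_ccw
2. SIG_OK: (Manipulate) → mode=Manipulate action=spin_ccw
3. SIG_LOST: (Manipulate) → mode=Manipulate action=motors_on
4. SIG_NEAR: (Manipulate) → mode=Manipulate action=lamp_flash
5. SIG_LOST: (Manipulate) → mode=Manipulate action=motors_on
6. SIG_LOST: (Manipulate) → mode=Manipulate action=motors_on
7. SIG_FAR: (Manipulate) → mode=Manipulate action=lamp_flash
8. SIG_LOW: (Manipulate) → mode=Recover action=motors_on

final mode: Recover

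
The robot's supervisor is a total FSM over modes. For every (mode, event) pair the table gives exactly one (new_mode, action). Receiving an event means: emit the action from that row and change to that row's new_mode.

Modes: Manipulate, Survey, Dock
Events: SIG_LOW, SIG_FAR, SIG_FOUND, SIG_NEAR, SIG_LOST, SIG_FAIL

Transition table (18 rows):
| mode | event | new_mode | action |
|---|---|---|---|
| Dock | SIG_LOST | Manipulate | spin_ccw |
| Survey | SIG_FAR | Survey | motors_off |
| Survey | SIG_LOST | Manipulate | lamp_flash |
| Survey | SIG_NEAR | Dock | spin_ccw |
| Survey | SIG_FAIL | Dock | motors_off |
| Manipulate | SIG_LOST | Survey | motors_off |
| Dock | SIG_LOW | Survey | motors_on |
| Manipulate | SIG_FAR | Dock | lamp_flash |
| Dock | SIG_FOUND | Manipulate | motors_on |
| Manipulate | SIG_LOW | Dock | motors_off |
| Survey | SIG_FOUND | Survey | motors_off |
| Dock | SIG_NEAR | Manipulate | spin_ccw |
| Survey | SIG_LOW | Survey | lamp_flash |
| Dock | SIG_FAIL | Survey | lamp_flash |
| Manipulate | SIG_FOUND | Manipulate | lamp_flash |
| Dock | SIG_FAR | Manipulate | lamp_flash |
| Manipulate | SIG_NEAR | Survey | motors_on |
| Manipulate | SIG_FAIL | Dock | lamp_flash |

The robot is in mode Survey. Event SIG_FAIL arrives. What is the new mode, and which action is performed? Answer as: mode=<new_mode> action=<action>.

current mode = Survey; filter table to that mode:
  (Survey, SIG_FAR) → (Survey, motors_off)
  (Survey, SIG_LOST) → (Manipulate, lamp_flash)
  (Survey, SIG_NEAR) → (Dock, spin_ccw)
  (Survey, SIG_FAIL) → (Dock, motors_off)  ← event matches
  (Survey, SIG_FOUND) → (Survey, motors_off)
  (Survey, SIG_LOW) → (Survey, lamp_flash)
event = SIG_FAIL selects (Dock, motors_off)

mode=Dock action=motors_off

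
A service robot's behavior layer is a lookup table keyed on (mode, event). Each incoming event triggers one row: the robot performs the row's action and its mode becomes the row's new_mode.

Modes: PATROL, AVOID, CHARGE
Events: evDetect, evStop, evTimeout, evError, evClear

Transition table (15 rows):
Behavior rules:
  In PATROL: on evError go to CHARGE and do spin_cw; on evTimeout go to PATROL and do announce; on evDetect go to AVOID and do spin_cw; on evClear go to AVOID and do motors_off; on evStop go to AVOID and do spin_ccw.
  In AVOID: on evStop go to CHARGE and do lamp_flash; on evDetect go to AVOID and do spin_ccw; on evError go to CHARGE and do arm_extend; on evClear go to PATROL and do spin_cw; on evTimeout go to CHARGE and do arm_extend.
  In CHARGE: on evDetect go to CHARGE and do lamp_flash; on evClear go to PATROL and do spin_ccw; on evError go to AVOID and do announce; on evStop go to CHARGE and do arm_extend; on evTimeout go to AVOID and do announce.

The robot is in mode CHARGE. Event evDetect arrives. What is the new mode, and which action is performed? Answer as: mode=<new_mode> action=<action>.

current mode = CHARGE; filter table to that mode:
  (CHARGE, evDetect) → (CHARGE, lamp_flash)  ← event matches
  (CHARGE, evClear) → (PATROL, spin_ccw)
  (CHARGE, evError) → (AVOID, announce)
  (CHARGE, evStop) → (CHARGE, arm_extend)
  (CHARGE, evTimeout) → (AVOID, announce)
event = evDetect selects (CHARGE, lamp_flash)

mode=CHARGE action=lamp_flash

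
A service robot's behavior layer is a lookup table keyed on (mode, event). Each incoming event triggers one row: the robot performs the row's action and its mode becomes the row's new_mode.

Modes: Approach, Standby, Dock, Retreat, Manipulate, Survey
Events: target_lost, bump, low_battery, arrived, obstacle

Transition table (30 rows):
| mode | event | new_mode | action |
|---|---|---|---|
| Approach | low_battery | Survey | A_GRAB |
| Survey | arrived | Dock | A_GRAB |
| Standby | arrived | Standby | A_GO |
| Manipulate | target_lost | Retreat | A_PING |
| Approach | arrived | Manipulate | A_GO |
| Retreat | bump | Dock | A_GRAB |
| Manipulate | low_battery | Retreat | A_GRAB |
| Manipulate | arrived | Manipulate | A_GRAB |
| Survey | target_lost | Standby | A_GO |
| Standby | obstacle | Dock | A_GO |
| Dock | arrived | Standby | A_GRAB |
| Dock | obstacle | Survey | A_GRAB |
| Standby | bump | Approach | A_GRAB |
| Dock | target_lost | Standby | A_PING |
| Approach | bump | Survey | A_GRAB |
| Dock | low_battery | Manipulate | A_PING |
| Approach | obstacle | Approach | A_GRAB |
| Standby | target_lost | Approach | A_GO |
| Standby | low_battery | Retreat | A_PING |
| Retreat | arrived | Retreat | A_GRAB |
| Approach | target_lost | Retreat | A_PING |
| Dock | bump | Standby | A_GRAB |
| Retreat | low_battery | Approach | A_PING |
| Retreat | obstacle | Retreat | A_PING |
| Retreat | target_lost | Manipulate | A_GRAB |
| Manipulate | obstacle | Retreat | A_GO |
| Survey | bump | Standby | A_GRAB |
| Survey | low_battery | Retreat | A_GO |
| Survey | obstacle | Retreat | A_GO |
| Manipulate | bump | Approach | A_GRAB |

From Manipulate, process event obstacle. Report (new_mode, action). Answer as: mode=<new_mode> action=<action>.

current mode = Manipulate; filter table to that mode:
  (Manipulate, target_lost) → (Retreat, A_PING)
  (Manipulate, low_battery) → (Retreat, A_GRAB)
  (Manipulate, arrived) → (Manipulate, A_GRAB)
  (Manipulate, obstacle) → (Retreat, A_GO)  ← event matches
  (Manipulate, bump) → (Approach, A_GRAB)
event = obstacle selects (Retreat, A_GO)

mode=Retreat action=A_GO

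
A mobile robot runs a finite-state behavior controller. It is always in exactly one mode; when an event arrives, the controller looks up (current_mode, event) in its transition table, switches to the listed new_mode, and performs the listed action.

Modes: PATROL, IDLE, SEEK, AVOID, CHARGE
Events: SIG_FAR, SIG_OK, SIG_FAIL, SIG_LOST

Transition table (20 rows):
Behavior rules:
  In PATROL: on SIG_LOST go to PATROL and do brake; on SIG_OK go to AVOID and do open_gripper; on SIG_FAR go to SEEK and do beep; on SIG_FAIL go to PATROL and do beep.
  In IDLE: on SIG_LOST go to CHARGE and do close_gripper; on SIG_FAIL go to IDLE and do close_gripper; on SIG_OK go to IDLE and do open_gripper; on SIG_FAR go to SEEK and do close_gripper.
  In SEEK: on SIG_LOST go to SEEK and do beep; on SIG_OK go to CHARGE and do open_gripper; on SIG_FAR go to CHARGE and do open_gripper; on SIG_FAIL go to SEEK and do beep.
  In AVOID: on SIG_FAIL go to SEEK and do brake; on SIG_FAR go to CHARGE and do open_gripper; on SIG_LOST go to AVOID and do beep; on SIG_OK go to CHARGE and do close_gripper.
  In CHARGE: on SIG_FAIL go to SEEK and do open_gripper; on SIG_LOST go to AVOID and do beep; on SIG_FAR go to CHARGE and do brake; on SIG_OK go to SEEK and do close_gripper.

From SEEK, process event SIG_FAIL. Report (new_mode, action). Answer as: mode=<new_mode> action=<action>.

current mode = SEEK; filter table to that mode:
  (SEEK, SIG_LOST) → (SEEK, beep)
  (SEEK, SIG_OK) → (CHARGE, open_gripper)
  (SEEK, SIG_FAR) → (CHARGE, open_gripper)
  (SEEK, SIG_FAIL) → (SEEK, beep)  ← event matches
event = SIG_FAIL selects (SEEK, beep)

mode=SEEK action=beep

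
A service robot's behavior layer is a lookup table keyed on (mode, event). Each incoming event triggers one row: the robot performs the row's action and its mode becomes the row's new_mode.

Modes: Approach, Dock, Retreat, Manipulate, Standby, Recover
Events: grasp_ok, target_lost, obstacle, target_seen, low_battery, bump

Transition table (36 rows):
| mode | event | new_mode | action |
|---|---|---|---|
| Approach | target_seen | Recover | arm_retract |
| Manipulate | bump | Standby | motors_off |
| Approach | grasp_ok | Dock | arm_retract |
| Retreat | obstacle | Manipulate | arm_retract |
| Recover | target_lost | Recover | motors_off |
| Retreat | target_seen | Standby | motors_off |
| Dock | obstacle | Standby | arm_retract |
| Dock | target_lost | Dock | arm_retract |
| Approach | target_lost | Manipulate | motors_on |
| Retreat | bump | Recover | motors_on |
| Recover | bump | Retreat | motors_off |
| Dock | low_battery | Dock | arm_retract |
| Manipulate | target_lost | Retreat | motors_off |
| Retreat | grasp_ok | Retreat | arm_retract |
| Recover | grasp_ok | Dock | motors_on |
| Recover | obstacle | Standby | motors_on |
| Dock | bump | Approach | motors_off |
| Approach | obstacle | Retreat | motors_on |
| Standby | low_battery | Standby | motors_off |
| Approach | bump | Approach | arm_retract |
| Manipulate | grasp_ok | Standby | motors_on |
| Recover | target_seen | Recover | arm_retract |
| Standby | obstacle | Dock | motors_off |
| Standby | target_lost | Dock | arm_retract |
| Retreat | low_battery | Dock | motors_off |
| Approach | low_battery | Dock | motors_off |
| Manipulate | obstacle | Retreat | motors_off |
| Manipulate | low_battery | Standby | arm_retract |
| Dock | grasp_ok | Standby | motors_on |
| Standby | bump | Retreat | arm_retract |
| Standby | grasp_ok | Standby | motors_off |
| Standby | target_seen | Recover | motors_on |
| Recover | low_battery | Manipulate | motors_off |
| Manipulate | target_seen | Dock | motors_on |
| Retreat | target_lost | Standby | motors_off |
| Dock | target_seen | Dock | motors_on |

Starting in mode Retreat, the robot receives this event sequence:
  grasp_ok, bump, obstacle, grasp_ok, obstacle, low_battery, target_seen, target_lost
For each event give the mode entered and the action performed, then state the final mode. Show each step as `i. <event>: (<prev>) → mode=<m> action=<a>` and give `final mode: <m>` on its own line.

1. grasp_ok: (Retreat) → mode=Retreat action=arm_retract
2. bump: (Retreat) → mode=Recover action=motors_on
3. obstacle: (Recover) → mode=Standby action=motors_on
4. grasp_ok: (Standby) → mode=Standby action=motors_off
5. obstacle: (Standby) → mode=Dock action=motors_off
6. low_battery: (Dock) → mode=Dock action=arm_retract
7. target_seen: (Dock) → mode=Dock action=motors_on
8. target_lost: (Dock) → mode=Dock action=arm_retract

final mode: Dock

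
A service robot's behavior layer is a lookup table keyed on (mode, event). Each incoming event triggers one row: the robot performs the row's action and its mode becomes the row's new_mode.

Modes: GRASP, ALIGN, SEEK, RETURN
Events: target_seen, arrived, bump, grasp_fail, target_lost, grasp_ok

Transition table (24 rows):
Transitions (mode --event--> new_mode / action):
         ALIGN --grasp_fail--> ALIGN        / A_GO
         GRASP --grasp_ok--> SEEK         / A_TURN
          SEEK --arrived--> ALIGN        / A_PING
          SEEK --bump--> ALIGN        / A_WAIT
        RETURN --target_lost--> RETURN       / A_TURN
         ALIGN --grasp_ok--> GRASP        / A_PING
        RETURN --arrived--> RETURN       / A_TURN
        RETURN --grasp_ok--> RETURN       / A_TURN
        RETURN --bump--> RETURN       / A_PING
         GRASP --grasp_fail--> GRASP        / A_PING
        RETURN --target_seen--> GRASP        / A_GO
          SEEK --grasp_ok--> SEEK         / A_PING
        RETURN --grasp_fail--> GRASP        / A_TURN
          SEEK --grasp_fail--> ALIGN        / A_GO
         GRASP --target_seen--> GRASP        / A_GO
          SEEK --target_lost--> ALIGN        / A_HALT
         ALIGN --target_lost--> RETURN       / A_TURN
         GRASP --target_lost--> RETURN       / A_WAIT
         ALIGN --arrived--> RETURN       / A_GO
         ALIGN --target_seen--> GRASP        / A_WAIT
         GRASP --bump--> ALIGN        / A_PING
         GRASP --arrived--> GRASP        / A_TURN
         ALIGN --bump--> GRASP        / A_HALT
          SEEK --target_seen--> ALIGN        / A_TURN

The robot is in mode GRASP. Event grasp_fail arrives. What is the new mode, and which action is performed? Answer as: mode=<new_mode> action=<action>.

current mode = GRASP; filter table to that mode:
  (GRASP, grasp_ok) → (SEEK, A_TURN)
  (GRASP, grasp_fail) → (GRASP, A_PING)  ← event matches
  (GRASP, target_seen) → (GRASP, A_GO)
  (GRASP, target_lost) → (RETURN, A_WAIT)
  (GRASP, bump) → (ALIGN, A_PING)
  (GRASP, arrived) → (GRASP, A_TURN)
event = grasp_fail selects (GRASP, A_PING)

mode=GRASP action=A_PING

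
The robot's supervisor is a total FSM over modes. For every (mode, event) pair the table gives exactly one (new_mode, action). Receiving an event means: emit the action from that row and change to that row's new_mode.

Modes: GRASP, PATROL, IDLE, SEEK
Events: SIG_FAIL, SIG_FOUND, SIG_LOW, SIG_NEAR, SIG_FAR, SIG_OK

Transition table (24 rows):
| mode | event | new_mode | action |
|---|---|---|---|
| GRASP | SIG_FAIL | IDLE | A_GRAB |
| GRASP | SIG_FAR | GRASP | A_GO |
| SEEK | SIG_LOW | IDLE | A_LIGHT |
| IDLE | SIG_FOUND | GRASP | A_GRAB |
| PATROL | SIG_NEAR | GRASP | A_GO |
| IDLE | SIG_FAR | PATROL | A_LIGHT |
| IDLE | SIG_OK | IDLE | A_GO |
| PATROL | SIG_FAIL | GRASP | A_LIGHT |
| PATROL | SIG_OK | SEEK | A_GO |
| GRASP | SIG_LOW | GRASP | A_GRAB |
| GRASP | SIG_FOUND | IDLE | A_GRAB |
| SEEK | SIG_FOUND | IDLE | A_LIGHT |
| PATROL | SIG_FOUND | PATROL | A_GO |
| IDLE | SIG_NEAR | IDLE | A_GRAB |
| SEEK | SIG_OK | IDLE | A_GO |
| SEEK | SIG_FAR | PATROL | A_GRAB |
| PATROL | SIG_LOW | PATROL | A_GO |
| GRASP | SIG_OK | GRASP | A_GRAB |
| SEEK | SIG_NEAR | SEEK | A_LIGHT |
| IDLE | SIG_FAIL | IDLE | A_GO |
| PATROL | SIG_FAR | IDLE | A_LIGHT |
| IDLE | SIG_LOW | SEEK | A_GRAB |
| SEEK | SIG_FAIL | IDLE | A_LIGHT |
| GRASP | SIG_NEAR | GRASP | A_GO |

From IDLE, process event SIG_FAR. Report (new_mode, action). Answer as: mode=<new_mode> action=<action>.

current mode = IDLE; filter table to that mode:
  (IDLE, SIG_FOUND) → (GRASP, A_GRAB)
  (IDLE, SIG_FAR) → (PATROL, A_LIGHT)  ← event matches
  (IDLE, SIG_OK) → (IDLE, A_GO)
  (IDLE, SIG_NEAR) → (IDLE, A_GRAB)
  (IDLE, SIG_FAIL) → (IDLE, A_GO)
  (IDLE, SIG_LOW) → (SEEK, A_GRAB)
event = SIG_FAR selects (PATROL, A_LIGHT)

mode=PATROL action=A_LIGHT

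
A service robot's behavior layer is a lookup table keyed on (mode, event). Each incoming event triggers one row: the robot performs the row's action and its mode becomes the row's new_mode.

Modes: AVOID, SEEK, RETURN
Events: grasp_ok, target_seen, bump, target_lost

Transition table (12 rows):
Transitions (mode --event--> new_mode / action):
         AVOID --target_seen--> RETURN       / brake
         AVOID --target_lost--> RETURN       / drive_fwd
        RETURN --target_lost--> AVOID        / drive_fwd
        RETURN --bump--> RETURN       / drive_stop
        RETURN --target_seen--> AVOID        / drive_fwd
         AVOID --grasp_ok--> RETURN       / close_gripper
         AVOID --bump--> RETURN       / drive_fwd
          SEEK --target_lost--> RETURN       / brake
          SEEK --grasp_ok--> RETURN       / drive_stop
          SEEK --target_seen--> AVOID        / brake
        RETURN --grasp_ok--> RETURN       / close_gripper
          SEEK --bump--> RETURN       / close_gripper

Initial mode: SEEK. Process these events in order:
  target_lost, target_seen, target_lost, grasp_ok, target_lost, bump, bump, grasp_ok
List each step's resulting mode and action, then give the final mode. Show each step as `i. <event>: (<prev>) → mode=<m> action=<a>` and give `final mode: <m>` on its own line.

final mode: RETURN

1. target_lost: (SEEK) → mode=RETURN action=brake
2. target_seen: (RETURN) → mode=AVOID action=drive_fwd
3. target_lost: (AVOID) → mode=RETURN action=drive_fwd
4. grasp_ok: (RETURN) → mode=RETURN action=close_gripper
5. target_lost: (RETURN) → mode=AVOID action=drive_fwd
6. bump: (AVOID) → mode=RETURN action=drive_fwd
7. bump: (RETURN) → mode=RETURN action=drive_stop
8. grasp_ok: (RETURN) → mode=RETURN action=close_gripper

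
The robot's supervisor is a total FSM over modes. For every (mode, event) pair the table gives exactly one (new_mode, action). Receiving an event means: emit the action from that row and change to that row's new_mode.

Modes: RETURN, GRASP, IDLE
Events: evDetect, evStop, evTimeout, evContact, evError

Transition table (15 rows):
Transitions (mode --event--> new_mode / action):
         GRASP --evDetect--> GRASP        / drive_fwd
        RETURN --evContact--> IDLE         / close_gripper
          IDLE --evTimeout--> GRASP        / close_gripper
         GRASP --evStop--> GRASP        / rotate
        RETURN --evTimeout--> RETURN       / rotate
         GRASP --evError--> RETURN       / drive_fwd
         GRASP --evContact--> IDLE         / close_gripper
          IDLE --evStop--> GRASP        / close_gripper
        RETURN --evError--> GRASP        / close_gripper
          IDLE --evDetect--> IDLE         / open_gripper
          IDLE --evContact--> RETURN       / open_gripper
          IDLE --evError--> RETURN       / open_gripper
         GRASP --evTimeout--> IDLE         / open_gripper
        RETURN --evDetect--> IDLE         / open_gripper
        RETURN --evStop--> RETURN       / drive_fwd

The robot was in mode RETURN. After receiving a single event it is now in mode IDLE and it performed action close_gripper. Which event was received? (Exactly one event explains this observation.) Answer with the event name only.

evContact

try evDetect: (RETURN, evDetect) → (IDLE, open_gripper)
try evStop: (RETURN, evStop) → (RETURN, drive_fwd)
try evTimeout: (RETURN, evTimeout) → (RETURN, rotate)
try evContact: (RETURN, evContact) → (IDLE, close_gripper)  ← matches
try evError: (RETURN, evError) → (GRASP, close_gripper)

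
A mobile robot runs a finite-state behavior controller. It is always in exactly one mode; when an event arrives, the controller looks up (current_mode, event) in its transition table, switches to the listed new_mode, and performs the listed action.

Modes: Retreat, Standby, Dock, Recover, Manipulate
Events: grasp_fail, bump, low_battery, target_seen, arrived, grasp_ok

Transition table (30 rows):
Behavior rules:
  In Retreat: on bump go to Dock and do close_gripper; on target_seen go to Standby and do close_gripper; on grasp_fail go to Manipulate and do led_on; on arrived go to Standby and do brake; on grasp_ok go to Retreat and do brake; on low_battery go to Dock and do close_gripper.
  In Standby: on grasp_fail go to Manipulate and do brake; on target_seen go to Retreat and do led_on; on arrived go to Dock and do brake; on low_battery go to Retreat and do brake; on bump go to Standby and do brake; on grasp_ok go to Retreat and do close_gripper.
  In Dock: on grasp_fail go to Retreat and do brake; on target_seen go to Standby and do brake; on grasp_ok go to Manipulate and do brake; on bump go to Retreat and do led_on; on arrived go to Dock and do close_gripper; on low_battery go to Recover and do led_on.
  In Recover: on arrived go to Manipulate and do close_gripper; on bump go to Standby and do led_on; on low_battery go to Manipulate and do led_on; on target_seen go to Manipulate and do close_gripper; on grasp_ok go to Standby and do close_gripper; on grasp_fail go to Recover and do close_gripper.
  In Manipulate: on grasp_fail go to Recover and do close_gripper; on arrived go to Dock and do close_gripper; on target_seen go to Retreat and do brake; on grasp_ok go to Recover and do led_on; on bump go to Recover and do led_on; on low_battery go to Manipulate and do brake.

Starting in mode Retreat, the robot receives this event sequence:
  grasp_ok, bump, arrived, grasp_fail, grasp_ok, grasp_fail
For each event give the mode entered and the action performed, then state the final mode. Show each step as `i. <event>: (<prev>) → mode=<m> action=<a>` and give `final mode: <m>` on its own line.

final mode: Manipulate

1. grasp_ok: (Retreat) → mode=Retreat action=brake
2. bump: (Retreat) → mode=Dock action=close_gripper
3. arrived: (Dock) → mode=Dock action=close_gripper
4. grasp_fail: (Dock) → mode=Retreat action=brake
5. grasp_ok: (Retreat) → mode=Retreat action=brake
6. grasp_fail: (Retreat) → mode=Manipulate action=led_on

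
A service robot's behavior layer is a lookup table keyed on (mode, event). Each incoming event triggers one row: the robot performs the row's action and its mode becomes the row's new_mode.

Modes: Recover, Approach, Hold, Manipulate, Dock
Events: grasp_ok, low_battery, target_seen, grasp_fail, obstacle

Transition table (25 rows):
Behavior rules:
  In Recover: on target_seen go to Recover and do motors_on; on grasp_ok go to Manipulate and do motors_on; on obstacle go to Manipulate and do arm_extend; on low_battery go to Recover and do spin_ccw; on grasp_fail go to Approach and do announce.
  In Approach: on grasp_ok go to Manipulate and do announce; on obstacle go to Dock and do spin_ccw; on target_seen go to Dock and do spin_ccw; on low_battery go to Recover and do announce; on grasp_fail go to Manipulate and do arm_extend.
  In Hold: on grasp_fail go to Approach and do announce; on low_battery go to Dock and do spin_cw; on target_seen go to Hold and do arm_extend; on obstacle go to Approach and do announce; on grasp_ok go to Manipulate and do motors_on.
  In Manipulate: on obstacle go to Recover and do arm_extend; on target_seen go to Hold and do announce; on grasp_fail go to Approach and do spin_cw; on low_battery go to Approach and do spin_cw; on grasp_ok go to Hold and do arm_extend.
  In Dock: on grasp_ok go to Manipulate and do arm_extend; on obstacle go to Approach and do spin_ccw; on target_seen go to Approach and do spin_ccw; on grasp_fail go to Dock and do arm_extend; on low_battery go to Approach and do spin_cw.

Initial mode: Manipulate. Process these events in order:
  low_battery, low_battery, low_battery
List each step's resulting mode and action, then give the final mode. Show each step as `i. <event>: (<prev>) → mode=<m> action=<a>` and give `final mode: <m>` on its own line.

final mode: Recover

1. low_battery: (Manipulate) → mode=Approach action=spin_cw
2. low_battery: (Approach) → mode=Recover action=announce
3. low_battery: (Recover) → mode=Recover action=spin_ccw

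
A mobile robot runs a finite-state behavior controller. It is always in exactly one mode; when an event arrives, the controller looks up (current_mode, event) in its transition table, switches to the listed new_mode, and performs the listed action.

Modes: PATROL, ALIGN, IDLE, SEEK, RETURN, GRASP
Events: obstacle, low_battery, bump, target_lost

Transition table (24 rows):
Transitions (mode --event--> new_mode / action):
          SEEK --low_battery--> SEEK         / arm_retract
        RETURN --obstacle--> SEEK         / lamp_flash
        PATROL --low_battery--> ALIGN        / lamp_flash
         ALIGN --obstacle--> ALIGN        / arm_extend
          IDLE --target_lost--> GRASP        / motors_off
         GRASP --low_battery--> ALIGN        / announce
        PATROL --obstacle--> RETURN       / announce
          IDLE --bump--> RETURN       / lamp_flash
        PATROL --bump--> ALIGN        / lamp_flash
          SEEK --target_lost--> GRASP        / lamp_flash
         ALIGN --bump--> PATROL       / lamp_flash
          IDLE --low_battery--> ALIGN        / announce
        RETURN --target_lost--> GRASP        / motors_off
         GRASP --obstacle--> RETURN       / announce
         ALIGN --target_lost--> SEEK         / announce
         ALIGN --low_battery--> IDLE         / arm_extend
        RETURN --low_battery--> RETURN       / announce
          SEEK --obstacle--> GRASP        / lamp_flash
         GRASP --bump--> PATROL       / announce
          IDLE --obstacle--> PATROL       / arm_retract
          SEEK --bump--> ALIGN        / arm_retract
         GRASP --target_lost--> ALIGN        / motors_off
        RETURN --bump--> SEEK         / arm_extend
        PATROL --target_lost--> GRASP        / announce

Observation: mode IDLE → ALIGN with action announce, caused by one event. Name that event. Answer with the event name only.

try obstacle: (IDLE, obstacle) → (PATROL, arm_retract)
try low_battery: (IDLE, low_battery) → (ALIGN, announce)  ← matches
try bump: (IDLE, bump) → (RETURN, lamp_flash)
try target_lost: (IDLE, target_lost) → (GRASP, motors_off)

low_battery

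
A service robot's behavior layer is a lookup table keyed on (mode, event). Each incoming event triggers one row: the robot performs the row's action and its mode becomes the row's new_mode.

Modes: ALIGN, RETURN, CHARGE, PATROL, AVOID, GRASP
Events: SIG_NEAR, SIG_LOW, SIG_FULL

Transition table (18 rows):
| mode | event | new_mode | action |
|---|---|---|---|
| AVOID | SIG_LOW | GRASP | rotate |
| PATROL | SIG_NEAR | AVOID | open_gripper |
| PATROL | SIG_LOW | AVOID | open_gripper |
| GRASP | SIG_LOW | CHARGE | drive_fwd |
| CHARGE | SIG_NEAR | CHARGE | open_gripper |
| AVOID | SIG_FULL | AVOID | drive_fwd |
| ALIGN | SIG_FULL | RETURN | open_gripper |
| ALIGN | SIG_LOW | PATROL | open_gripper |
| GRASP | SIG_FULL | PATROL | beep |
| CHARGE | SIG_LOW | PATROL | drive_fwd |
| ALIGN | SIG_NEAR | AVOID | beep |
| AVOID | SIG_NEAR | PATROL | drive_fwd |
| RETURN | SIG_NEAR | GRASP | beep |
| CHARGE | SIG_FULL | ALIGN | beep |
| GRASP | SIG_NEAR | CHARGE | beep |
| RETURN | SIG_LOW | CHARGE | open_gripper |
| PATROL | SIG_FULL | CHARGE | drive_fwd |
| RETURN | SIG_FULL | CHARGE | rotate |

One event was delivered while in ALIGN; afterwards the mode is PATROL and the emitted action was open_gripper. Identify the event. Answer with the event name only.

SIG_LOW

try SIG_NEAR: (ALIGN, SIG_NEAR) → (AVOID, beep)
try SIG_LOW: (ALIGN, SIG_LOW) → (PATROL, open_gripper)  ← matches
try SIG_FULL: (ALIGN, SIG_FULL) → (RETURN, open_gripper)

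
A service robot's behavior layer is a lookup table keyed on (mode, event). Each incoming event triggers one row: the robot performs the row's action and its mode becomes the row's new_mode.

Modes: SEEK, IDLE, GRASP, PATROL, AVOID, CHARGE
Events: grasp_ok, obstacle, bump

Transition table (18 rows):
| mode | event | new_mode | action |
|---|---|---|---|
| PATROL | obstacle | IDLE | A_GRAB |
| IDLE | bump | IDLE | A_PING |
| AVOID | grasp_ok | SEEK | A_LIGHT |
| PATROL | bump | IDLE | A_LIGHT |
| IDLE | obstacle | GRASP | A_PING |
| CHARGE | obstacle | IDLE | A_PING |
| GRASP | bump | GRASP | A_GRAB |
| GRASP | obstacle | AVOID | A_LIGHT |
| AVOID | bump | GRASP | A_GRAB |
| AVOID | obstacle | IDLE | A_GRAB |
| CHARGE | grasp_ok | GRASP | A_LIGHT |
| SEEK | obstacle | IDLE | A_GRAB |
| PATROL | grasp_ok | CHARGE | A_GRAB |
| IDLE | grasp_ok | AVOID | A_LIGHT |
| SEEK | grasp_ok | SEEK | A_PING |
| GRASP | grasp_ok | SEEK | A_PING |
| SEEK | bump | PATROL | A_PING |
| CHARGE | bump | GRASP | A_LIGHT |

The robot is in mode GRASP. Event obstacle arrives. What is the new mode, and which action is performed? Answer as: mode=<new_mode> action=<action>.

mode=AVOID action=A_LIGHT

current mode = GRASP; filter table to that mode:
  (GRASP, bump) → (GRASP, A_GRAB)
  (GRASP, obstacle) → (AVOID, A_LIGHT)  ← event matches
  (GRASP, grasp_ok) → (SEEK, A_PING)
event = obstacle selects (AVOID, A_LIGHT)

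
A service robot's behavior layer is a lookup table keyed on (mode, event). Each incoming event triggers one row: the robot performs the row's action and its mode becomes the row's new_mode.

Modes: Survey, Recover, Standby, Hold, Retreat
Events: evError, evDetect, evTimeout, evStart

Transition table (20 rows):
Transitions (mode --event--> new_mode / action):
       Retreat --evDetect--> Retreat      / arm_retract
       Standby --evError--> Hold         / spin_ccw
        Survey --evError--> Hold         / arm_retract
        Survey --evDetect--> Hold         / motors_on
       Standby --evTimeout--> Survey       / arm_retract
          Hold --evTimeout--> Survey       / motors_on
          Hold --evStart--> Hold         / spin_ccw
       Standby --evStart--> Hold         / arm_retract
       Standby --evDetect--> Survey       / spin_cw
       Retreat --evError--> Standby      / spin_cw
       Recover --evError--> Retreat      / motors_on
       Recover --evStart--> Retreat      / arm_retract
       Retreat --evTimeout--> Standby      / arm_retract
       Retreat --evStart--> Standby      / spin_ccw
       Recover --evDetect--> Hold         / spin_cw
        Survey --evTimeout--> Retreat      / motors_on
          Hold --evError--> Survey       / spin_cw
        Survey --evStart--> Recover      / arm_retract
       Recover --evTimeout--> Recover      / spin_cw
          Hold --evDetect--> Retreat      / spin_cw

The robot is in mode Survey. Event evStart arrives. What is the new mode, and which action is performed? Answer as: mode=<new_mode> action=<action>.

current mode = Survey; filter table to that mode:
  (Survey, evError) → (Hold, arm_retract)
  (Survey, evDetect) → (Hold, motors_on)
  (Survey, evTimeout) → (Retreat, motors_on)
  (Survey, evStart) → (Recover, arm_retract)  ← event matches
event = evStart selects (Recover, arm_retract)

mode=Recover action=arm_retract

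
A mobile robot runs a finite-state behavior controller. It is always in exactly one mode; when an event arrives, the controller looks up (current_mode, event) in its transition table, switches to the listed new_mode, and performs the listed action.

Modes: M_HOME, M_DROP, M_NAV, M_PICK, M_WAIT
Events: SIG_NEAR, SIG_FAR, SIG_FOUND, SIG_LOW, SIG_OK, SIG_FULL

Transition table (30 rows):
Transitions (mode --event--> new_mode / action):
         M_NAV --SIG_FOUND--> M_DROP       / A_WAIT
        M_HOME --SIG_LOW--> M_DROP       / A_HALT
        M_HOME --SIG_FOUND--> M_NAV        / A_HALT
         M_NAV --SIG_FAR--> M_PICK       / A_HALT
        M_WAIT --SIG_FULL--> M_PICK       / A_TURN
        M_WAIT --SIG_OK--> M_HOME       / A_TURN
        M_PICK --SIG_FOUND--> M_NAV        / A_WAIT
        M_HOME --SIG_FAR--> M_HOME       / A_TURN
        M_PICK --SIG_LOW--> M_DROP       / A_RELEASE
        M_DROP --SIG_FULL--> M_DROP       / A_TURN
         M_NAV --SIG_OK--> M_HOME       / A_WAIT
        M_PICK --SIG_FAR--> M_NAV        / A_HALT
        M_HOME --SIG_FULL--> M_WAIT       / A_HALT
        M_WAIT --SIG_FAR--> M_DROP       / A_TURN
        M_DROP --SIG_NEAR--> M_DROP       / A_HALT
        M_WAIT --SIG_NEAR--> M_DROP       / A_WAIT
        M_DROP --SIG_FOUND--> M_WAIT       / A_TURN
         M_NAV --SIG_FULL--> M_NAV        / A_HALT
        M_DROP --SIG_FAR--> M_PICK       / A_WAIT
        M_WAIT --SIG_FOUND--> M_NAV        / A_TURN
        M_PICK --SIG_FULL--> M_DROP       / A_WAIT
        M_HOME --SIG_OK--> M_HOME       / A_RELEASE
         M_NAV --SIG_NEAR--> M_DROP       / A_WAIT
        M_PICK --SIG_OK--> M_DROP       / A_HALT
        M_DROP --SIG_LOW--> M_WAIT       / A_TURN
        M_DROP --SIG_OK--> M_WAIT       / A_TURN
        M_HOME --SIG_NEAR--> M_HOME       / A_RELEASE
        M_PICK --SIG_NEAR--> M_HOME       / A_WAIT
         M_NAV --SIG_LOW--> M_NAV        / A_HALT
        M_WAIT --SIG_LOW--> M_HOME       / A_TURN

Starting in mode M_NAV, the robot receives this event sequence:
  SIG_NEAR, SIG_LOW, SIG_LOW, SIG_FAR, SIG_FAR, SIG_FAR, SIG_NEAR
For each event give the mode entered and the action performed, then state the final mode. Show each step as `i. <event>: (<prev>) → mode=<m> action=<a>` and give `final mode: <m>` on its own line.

final mode: M_HOME

1. SIG_NEAR: (M_NAV) → mode=M_DROP action=A_WAIT
2. SIG_LOW: (M_DROP) → mode=M_WAIT action=A_TURN
3. SIG_LOW: (M_WAIT) → mode=M_HOME action=A_TURN
4. SIG_FAR: (M_HOME) → mode=M_HOME action=A_TURN
5. SIG_FAR: (M_HOME) → mode=M_HOME action=A_TURN
6. SIG_FAR: (M_HOME) → mode=M_HOME action=A_TURN
7. SIG_NEAR: (M_HOME) → mode=M_HOME action=A_RELEASE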